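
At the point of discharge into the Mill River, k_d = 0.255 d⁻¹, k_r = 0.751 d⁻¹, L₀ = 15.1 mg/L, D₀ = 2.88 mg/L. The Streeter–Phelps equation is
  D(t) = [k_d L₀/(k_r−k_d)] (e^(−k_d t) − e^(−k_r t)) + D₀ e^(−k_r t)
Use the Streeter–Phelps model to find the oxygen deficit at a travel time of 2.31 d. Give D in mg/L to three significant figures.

k_d L₀/(k_r−k_d) = 0.255×15.1/(0.751−0.255) = 3.850/0.4960 = 7.763 mg/L.
e^(−k_d t) = e^(−0.255×2.310) = 0.5549; e^(−k_r t) = e^(−0.751×2.310) = 0.1764.
D = 7.763 × (0.5549 − 0.1764) + 2.88 × 0.1764 = 2.938 + 0.5081 = 3.446 mg/L.

D ≈ 3.45 mg/L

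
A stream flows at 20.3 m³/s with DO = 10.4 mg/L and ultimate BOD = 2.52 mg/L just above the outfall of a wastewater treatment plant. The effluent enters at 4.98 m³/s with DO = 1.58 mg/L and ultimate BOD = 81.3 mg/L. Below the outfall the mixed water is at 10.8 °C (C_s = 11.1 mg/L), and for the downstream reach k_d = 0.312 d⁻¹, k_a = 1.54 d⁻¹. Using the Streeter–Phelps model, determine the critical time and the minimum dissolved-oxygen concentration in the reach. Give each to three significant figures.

Mixed DO = (20.3×10.4 + 4.98×1.58)/(20.3+4.98) = 219.0/25.28 = 8.663 mg/L.
Mixed L₀ = (20.3×2.52 + 4.98×81.3)/(25.28) = 456.0/25.28 = 18.04 mg/L.
Initial deficit D₀ = C_s − DO₀ = 11.1 − 8.663 = 2.437 mg/L.
t_c = (1/1.228) ln[(1.54/0.312)(1 − 2.437×1.228/(0.312×18.04))] = 0.8143 × ln(2.311) = 0.6821 d.
D_c = (0.312/1.54) × 18.04 × e^(−0.312×0.6821) = 0.2026 × 18.04 × 0.8083 = 2.954 mg/L.
Minimum DO = 11.1 − 2.954 = 8.146 mg/L.

t_c ≈ 0.682 d; minimum DO ≈ 8.15 mg/L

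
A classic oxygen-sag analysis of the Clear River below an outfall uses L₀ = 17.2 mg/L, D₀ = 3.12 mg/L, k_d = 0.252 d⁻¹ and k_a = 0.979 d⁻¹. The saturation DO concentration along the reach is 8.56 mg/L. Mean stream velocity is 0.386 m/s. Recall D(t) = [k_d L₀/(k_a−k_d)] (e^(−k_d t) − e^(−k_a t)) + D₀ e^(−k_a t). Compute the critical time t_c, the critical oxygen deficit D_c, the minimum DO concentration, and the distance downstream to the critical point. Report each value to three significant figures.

t_c ≈ 0.848 d; D_c ≈ 3.58 mg/L; min DO ≈ 4.98 mg/L; x_c ≈ 28.3 km

At the critical point dD/dt = 0, so k_d L₀ e^(−k_d t) = k_a D. Substituting D(t) from the Streeter–Phelps equation and solving for t gives
t_c = ln[(k_a/k_d)(1 − D₀(k_a−k_d)/(k_d L₀))] / (k_a−k_d).
Here k_a−k_d = 0.7270 d⁻¹ and 1 − D₀(k_a−k_d)/(k_d L₀) = 1 − 3.12×0.7270/(0.252×17.2) = 0.4767, so
t_c = ln(3.885 × 0.4767) / 0.7270 = 0.6162 / 0.7270 = 0.8476 d.
L(t_c) = L₀ e^(−k_d t_c) = 17.2 × 0.8077 = 13.89 mg/L, and at the critical point k_a D_c = k_d L, so D_c = (0.252/0.979) × 13.89 = 3.576 mg/L.
Minimum DO = C_s − D_c = 8.56 − 3.576 = 4.984 mg/L.
x_c = v t_c = 0.386 m/s × 0.8476 d × 86400 s/d = 28270 m ≈ 28.3 km.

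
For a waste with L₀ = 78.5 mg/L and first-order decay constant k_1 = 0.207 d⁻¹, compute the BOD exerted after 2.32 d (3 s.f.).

y_t = L₀(1 − e^(−k_1 t)) = 78.5 × (1 − e^(−0.207×2.32))
= 78.5 × (1 − 0.6186) = 78.5 × 0.3814 = 29.94 mg/L.

y ≈ 29.9 mg/L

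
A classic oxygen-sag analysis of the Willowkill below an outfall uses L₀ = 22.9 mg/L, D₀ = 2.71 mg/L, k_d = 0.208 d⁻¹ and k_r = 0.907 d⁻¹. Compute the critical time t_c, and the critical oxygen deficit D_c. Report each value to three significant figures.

t_c = [1/(k_r−k_d)] ln[(k_r/k_d)(1 − D₀(k_r−k_d)/(k_d L₀))]
= [1/(0.907−0.208)] ln[(0.907/0.208)(1 − 2.71×0.6990/(0.208×22.9))]
= (1/0.6990) ln[4.361 × 0.6023] = 1.431 × ln(2.626) = 1.431 × 0.9656 = 1.381 d.
L(t_c) = L₀ e^(−k_d t_c) = 22.9 × 0.7503 = 17.18 mg/L, and at the critical point k_r D_c = k_d L, so D_c = (0.208/0.907) × 17.18 = 3.940 mg/L.

t_c ≈ 1.38 d; D_c ≈ 3.94 mg/L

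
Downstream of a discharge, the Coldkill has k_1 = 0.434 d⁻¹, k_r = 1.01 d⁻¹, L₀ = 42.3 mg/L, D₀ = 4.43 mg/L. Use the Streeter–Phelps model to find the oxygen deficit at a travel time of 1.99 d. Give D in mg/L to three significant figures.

k_1 L₀/(k_r−k_1) = 0.434×42.3/(1.01−0.434) = 18.36/0.5760 = 31.87 mg/L.
e^(−k_1 t) = e^(−0.434×1.990) = 0.4216; e^(−k_r t) = e^(−1.01×1.990) = 0.1340.
D = 31.87 × (0.4216 − 0.1340) + 4.43 × 0.1340 = 9.167 + 0.5936 = 9.760 mg/L.

D ≈ 9.76 mg/L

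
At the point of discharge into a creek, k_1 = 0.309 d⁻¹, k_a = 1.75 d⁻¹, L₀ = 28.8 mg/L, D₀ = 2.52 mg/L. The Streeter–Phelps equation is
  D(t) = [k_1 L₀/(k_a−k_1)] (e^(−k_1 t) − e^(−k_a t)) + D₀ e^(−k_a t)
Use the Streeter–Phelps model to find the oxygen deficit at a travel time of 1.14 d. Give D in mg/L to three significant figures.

k_1 L₀/(k_a−k_1) = 0.309×28.8/(1.75−0.309) = 8.899/1.441 = 6.176 mg/L.
e^(−k_1 t) = e^(−0.309×1.140) = 0.7031; e^(−k_a t) = e^(−1.75×1.140) = 0.1360.
D = 6.176 × (0.7031 − 0.1360) + 2.52 × 0.1360 = 3.502 + 0.3428 = 3.845 mg/L.

D ≈ 3.84 mg/L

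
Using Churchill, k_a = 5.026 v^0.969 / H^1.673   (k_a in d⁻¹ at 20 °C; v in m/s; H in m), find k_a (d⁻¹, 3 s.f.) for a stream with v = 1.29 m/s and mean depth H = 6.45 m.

k_a ≈ 0.284 d⁻¹

k_a = 5.026 × 1.29^0.969 / 6.45^1.673 = 5.026 × 1.280 / 22.61 = 0.2844 d⁻¹.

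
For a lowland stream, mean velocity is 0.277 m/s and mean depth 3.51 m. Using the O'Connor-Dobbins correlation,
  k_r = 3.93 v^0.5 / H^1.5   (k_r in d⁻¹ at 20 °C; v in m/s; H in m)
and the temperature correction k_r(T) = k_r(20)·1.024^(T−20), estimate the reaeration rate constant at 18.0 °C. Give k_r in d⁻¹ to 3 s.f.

k_r ≈ 0.300 d⁻¹

k_r(20) = 3.93 × 0.277^0.5 / 3.51^1.5 = 3.93 × 0.5263 / 6.576 = 0.3145 d⁻¹.
k_r(18.0) = 0.3145 × 1.024^(18.0−20) = 0.3145 × 0.9537 = 0.3000 d⁻¹.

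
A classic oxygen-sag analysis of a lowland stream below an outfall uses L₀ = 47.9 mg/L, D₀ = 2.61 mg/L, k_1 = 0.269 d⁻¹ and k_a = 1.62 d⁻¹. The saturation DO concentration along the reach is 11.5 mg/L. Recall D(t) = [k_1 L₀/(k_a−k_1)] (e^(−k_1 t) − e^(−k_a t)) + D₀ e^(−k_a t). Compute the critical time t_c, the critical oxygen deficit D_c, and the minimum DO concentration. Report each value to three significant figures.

t_c ≈ 1.09 d; D_c ≈ 5.93 mg/L; min DO ≈ 5.57 mg/L

t_c = [1/(k_a−k_1)] ln[(k_a/k_1)(1 − D₀(k_a−k_1)/(k_1 L₀))]
= [1/(1.62−0.269)] ln[(1.62/0.269)(1 − 2.61×1.351/(0.269×47.9))]
= (1/1.351) ln[6.022 × 0.7263] = 0.7402 × ln(4.374) = 0.7402 × 1.476 = 1.092 d.
D_c = (k_1/k_a) L₀ e^(−k_1 t_c) = (0.269/1.62) × 47.9 × e^(−0.269×1.092) = 0.1660 × 47.9 × 0.7454 = 5.929 mg/L.
Minimum DO = C_s − D_c = 11.5 − 5.929 = 5.571 mg/L.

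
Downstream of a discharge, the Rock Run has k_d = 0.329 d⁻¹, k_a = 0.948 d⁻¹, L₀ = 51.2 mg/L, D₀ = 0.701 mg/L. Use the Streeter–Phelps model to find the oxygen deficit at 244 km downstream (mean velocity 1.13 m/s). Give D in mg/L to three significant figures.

D ≈ 9.48 mg/L

Travel time t = x/v = 244 km / (1.13 m/s) = 244000 m / 1.13 m/s = 215900 s = 2.499 d.
k_d L₀/(k_a−k_d) = 0.329×51.2/(0.948−0.329) = 16.84/0.6190 = 27.21 mg/L.
e^(−k_d t) = e^(−0.329×2.499) = 0.4395; e^(−k_a t) = e^(−0.948×2.499) = 0.09355.
D = 27.21 × (0.4395 − 0.09355) + 0.701 × 0.09355 = 9.413 + 0.06558 = 9.478 mg/L.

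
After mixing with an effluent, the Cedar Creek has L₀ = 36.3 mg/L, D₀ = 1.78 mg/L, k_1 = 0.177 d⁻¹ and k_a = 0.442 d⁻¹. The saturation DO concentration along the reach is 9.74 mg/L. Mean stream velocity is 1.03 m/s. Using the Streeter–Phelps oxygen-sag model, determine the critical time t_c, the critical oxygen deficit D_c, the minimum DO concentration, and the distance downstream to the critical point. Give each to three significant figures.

With k_a/k_1 = 2.497 and 1 − D₀(k_a−k_1)/(k_1 L₀) = 0.9266,
t_c = ln(2.497 × 0.9266) / (0.442 − 0.177) = ln(2.314) / 0.2650 = 0.8389/0.2650 = 3.166 d.
D_c = (k_1/k_a) L₀ e^(−k_1 t_c) = (0.177/0.442) × 36.3 × e^(−0.177×3.166) = 0.4005 × 36.3 × 0.5710 = 8.301 mg/L.
Minimum DO = C_s − D_c = 9.74 − 8.301 = 1.439 mg/L.
x_c = v t_c = 1.03 m/s × 3.166 d × 86400 s/d = 281700 m ≈ 282 km.

t_c ≈ 3.17 d; D_c ≈ 8.30 mg/L; min DO ≈ 1.44 mg/L; x_c ≈ 282 km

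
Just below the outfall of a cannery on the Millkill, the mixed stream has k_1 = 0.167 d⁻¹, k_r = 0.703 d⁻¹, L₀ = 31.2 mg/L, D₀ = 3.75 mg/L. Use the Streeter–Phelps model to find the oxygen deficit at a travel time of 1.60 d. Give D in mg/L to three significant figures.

D ≈ 5.50 mg/L

k_1 L₀/(k_r−k_1) = 0.167×31.2/(0.703−0.167) = 5.210/0.5360 = 9.721 mg/L.
e^(−k_1 t) = e^(−0.167×1.600) = 0.7655; e^(−k_r t) = e^(−0.703×1.600) = 0.3247.
D = 9.721 × (0.7655 − 0.3247) + 3.75 × 0.3247 = 4.285 + 1.218 = 5.503 mg/L.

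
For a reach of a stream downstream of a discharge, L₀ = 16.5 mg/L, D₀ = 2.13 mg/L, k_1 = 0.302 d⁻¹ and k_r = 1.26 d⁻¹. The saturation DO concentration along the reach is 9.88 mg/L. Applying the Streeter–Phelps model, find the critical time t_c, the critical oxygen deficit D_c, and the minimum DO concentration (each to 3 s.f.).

t_c ≈ 0.941 d; D_c ≈ 2.98 mg/L; min DO ≈ 6.90 mg/L

t_c = [1/(k_r−k_1)] ln[(k_r/k_1)(1 − D₀(k_r−k_1)/(k_1 L₀))]
= [1/(1.26−0.302)] ln[(1.26/0.302)(1 − 2.13×0.9580/(0.302×16.5))]
= (1/0.9580) ln[4.172 × 0.5905] = 1.044 × ln(2.464) = 1.044 × 0.9017 = 0.9412 d.
D_c = (k_1/k_r) L₀ e^(−k_1 t_c) = (0.302/1.26) × 16.5 × e^(−0.302×0.9412) = 0.2397 × 16.5 × 0.7526 = 2.976 mg/L.
Minimum DO = C_s − D_c = 9.88 − 2.976 = 6.904 mg/L.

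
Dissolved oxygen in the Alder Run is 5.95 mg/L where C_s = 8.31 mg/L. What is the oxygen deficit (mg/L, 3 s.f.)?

D ≈ 2.36 mg/L

D = C_s − C = 8.31 − 5.95 = 2.36 mg/L.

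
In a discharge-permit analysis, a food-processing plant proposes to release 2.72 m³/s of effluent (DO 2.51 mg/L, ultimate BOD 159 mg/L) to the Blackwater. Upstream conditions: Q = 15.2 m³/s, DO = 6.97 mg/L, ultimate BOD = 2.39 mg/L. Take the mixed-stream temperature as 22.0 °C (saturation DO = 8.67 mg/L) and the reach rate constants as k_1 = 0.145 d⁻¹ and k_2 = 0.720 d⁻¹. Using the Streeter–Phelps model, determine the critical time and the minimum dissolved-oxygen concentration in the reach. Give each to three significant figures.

t_c ≈ 2.01 d; minimum DO ≈ 4.73 mg/L

Mixed DO = (15.2×6.97 + 2.72×2.51)/(15.2+2.72) = 112.8/17.92 = 6.293 mg/L.
Mixed L₀ = (15.2×2.39 + 2.72×159)/(17.92) = 468.8/17.92 = 26.16 mg/L.
Initial deficit D₀ = C_s − DO₀ = 8.67 − 6.293 = 2.377 mg/L.
t_c = (1/0.5750) ln[(0.720/0.145)(1 − 2.377×0.5750/(0.145×26.16))] = 1.739 × ln(3.176) = 2.010 d.
D_c = (0.145/0.720) × 26.16 × e^(−0.145×2.010) = 0.2014 × 26.16 × 0.7472 = 3.937 mg/L.
Minimum DO = 8.67 − 3.937 = 4.733 mg/L.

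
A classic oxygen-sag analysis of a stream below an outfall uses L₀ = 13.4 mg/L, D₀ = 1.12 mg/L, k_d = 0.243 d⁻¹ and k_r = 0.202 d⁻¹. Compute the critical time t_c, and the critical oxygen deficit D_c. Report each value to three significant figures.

With k_r/k_d = 0.8313 and 1 − D₀(k_r−k_d)/(k_d L₀) = 1.014,
t_c = ln(0.8313 × 1.014) / (0.202 − 0.243) = ln(0.8430) / -0.04100 = -0.1708/-0.04100 = 4.166 d.
D_c = (k_d/k_r) L₀ e^(−k_d t_c) = (0.243/0.202) × 13.4 × e^(−0.243×4.166) = 1.203 × 13.4 × 0.3634 = 5.858 mg/L.

t_c ≈ 4.17 d; D_c ≈ 5.86 mg/L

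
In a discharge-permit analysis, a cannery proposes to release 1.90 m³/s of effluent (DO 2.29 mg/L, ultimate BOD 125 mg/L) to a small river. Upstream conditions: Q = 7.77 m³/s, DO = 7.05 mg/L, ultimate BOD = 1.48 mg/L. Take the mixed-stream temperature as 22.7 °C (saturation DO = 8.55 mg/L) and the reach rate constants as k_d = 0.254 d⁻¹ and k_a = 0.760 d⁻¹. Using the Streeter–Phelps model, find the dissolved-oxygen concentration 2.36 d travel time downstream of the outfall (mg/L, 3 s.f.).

Mixed DO = (7.77×7.05 + 1.90×2.29)/(7.77+1.90) = 59.13/9.670 = 6.115 mg/L.
Mixed L₀ = (7.77×1.48 + 1.90×125)/(9.670) = 249.0/9.670 = 25.75 mg/L.
Initial deficit D₀ = C_s − DO₀ = 8.55 − 6.115 = 2.435 mg/L.
D(2.36) = [0.254×25.75/(0.760−0.254)](e^(−0.254×2.36) − e^(−0.760×2.36)) + 2.435 e^(−0.760×2.36)
= 12.93 × (0.5491 − 0.1664) + 2.435 × 0.1664 = 5.353 mg/L.
DO = 8.55 − 5.353 = 3.197 mg/L.

DO ≈ 3.20 mg/L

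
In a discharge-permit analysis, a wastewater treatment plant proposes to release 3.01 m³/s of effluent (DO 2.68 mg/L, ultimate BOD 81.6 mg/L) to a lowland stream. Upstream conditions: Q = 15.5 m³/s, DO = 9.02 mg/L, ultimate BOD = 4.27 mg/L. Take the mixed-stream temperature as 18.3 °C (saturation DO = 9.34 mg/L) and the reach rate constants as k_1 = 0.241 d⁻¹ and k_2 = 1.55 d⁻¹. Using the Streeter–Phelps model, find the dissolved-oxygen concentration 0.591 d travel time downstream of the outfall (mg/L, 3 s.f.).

DO ≈ 7.35 mg/L

Mixed DO = (15.5×9.02 + 3.01×2.68)/(15.5+3.01) = 147.9/18.51 = 7.989 mg/L.
Mixed L₀ = (15.5×4.27 + 3.01×81.6)/(18.51) = 311.8/18.51 = 16.85 mg/L.
Initial deficit D₀ = C_s − DO₀ = 9.34 − 7.989 = 1.351 mg/L.
D(0.591) = [0.241×16.85/(1.55−0.241)](e^(−0.241×0.591) − e^(−1.55×0.591)) + 1.351 e^(−1.55×0.591)
= 3.101 × (0.8672 − 0.4001) + 1.351 × 0.4001 = 1.989 mg/L.
DO = 9.34 − 1.989 = 7.351 mg/L.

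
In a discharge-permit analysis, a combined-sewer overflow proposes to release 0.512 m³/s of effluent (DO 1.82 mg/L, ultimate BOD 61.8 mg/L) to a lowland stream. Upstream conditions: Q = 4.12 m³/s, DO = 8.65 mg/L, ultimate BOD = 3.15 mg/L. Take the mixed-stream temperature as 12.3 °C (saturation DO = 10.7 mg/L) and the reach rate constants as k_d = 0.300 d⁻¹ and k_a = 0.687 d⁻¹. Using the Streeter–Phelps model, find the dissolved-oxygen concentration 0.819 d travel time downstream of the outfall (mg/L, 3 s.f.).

DO ≈ 7.52 mg/L

Mixed DO = (4.12×8.65 + 0.512×1.82)/(4.12+0.512) = 36.57/4.632 = 7.895 mg/L.
Mixed L₀ = (4.12×3.15 + 0.512×61.8)/(4.632) = 44.62/4.632 = 9.633 mg/L.
Initial deficit D₀ = C_s − DO₀ = 10.7 − 7.895 = 2.805 mg/L.
D(0.819) = [0.300×9.633/(0.687−0.300)](e^(−0.300×0.819) − e^(−0.687×0.819)) + 2.805 e^(−0.687×0.819)
= 7.467 × (0.7822 − 0.5697) + 2.805 × 0.5697 = 3.184 mg/L.
DO = 10.7 − 3.184 = 7.516 mg/L.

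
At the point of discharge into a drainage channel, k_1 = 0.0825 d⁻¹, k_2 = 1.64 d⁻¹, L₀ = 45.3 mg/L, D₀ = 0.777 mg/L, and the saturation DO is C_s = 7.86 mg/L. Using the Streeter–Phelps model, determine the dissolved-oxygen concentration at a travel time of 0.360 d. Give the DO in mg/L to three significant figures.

DO ≈ 6.43 mg/L

k_1 L₀/(k_2−k_1) = 0.0825×45.3/(1.64−0.0825) = 3.737/1.557 = 2.400 mg/L.
e^(−k_1 t) = e^(−0.0825×0.3600) = 0.9707; e^(−k_2 t) = e^(−1.64×0.3600) = 0.5541.
D = 2.400 × (0.9707 − 0.5541) + 0.777 × 0.5541 = 0.9997 + 0.4305 = 1.430 mg/L.
DO = C_s − D = 7.86 − 1.430 = 6.430 mg/L.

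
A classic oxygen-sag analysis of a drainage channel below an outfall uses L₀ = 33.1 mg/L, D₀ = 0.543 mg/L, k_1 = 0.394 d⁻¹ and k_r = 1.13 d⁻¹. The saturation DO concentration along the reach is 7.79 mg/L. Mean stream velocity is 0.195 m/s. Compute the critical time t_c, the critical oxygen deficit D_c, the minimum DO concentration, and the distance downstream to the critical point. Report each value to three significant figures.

With k_r/k_1 = 2.868 and 1 − D₀(k_r−k_1)/(k_1 L₀) = 0.9694,
t_c = ln(2.868 × 0.9694) / (1.13 − 0.394) = ln(2.780) / 0.7360 = 1.022/0.7360 = 1.389 d.
L(t_c) = L₀ e^(−k_1 t_c) = 33.1 × 0.5785 = 19.15 mg/L, and at the critical point k_r D_c = k_1 L, so D_c = (0.394/1.13) × 19.15 = 6.676 mg/L.
Minimum DO = C_s − D_c = 7.79 − 6.676 = 1.114 mg/L.
x_c = v t_c = 0.195 m/s × 1.389 d × 86400 s/d = 23410 m ≈ 23.4 km.

t_c ≈ 1.39 d; D_c ≈ 6.68 mg/L; min DO ≈ 1.11 mg/L; x_c ≈ 23.4 km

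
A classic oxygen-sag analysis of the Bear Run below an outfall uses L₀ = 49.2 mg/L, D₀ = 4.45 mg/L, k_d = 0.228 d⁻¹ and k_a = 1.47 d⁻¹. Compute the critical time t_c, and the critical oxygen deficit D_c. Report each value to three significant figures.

t_c ≈ 0.954 d; D_c ≈ 6.14 mg/L

With k_a/k_d = 6.447 and 1 − D₀(k_a−k_d)/(k_d L₀) = 0.5073,
t_c = ln(6.447 × 0.5073) / (1.47 − 0.228) = ln(3.271) / 1.242 = 1.185/1.242 = 0.9541 d.
D_c = (k_d/k_a) L₀ e^(−k_d t_c) = (0.228/1.47) × 49.2 × e^(−0.228×0.9541) = 0.1551 × 49.2 × 0.8045 = 6.139 mg/L.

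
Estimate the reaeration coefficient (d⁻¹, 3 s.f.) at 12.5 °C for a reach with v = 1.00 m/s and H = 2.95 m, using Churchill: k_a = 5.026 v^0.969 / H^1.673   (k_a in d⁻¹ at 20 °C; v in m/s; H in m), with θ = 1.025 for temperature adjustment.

k_a ≈ 0.684 d⁻¹

k_a(20) = 5.026 × 1.00^0.969 / 2.95^1.673 = 5.026 × 1.000 / 6.110 = 0.8226 d⁻¹.
k_a(12.5) = 0.8226 × 1.025^(12.5−20) = 0.8226 × 0.8309 = 0.6836 d⁻¹.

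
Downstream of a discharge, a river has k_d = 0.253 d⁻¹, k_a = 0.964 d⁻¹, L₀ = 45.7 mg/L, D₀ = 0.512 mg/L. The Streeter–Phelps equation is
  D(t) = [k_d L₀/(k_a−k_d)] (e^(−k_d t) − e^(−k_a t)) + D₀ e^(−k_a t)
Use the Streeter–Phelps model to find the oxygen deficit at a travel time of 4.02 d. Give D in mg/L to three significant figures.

k_d L₀/(k_a−k_d) = 0.253×45.7/(0.964−0.253) = 11.56/0.7110 = 16.26 mg/L.
e^(−k_d t) = e^(−0.253×4.020) = 0.3617; e^(−k_a t) = e^(−0.964×4.020) = 0.02075.
D = 16.26 × (0.3617 − 0.02075) + 0.512 × 0.02075 = 5.544 + 0.01062 = 5.554 mg/L.

D ≈ 5.55 mg/L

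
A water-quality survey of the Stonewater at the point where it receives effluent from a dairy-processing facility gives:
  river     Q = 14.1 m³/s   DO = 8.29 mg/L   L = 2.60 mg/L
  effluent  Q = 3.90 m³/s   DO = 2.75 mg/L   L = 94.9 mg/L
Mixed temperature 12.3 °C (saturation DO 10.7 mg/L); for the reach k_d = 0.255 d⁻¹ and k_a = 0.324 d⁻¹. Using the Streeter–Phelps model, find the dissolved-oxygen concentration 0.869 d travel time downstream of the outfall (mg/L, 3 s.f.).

DO ≈ 4.08 mg/L

Mixed DO = (14.1×8.29 + 3.90×2.75)/(14.1+3.90) = 127.6/18.00 = 7.090 mg/L.
Mixed L₀ = (14.1×2.60 + 3.90×94.9)/(18.00) = 406.8/18.00 = 22.60 mg/L.
Initial deficit D₀ = C_s − DO₀ = 10.7 − 7.090 = 3.610 mg/L.
D(0.869) = [0.255×22.60/(0.324−0.255)](e^(−0.255×0.869) − e^(−0.324×0.869)) + 3.610 e^(−0.324×0.869)
= 83.52 × (0.8012 − 0.7546) + 3.610 × 0.7546 = 6.619 mg/L.
DO = 10.7 − 6.619 = 4.081 mg/L.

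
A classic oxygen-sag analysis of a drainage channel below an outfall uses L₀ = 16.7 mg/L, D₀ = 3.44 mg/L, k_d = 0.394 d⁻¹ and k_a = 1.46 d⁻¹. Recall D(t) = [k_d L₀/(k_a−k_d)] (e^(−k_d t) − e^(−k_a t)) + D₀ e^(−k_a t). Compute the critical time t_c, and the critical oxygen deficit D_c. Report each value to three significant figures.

t_c ≈ 0.464 d; D_c ≈ 3.75 mg/L

t_c = [1/(k_a−k_d)] ln[(k_a/k_d)(1 − D₀(k_a−k_d)/(k_d L₀))]
= [1/(1.46−0.394)] ln[(1.46/0.394)(1 − 3.44×1.066/(0.394×16.7))]
= (1/1.066) ln[3.706 × 0.4427] = 0.9381 × ln(1.640) = 0.9381 × 0.4949 = 0.4643 d.
D_c = (k_d/k_a) L₀ e^(−k_d t_c) = (0.394/1.46) × 16.7 × e^(−0.394×0.4643) = 0.2699 × 16.7 × 0.8328 = 3.753 mg/L.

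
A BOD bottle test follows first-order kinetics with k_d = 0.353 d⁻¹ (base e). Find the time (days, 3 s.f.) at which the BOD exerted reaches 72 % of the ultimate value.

y/L₀ = 1 − e^(−k_d t) = 0.72 ⇒ e^(−k_d t) = 0.280
t = −ln(0.280) / 0.353 = 1.273 / 0.353 = 3.606 d.

t ≈ 3.61 d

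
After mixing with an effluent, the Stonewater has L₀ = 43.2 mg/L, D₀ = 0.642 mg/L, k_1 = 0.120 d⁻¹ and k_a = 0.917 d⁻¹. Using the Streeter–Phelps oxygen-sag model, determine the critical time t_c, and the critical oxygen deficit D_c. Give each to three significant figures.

t_c ≈ 2.42 d; D_c ≈ 4.23 mg/L

With k_a/k_1 = 7.642 and 1 − D₀(k_a−k_1)/(k_1 L₀) = 0.9013,
t_c = ln(7.642 × 0.9013) / (0.917 − 0.120) = ln(6.887) / 0.7970 = 1.930/0.7970 = 2.421 d.
D_c = (k_1/k_a) L₀ e^(−k_1 t_c) = (0.120/0.917) × 43.2 × e^(−0.120×2.421) = 0.1309 × 43.2 × 0.7479 = 4.228 mg/L.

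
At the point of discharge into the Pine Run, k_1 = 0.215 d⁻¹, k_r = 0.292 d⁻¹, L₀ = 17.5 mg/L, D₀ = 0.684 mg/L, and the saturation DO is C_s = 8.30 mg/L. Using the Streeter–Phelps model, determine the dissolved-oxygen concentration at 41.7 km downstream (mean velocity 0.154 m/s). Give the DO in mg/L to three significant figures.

DO ≈ 2.69 mg/L

Travel time t = x/v = 41.7 km / (0.154 m/s) = 41700 m / 0.154 m/s = 270800 s = 3.134 d.
k_1 L₀/(k_r−k_1) = 0.215×17.5/(0.292−0.215) = 3.762/0.07700 = 48.86 mg/L.
e^(−k_1 t) = e^(−0.215×3.134) = 0.5098; e^(−k_r t) = e^(−0.292×3.134) = 0.4005.
D = 48.86 × (0.5098 − 0.4005) + 0.684 × 0.4005 = 5.341 + 0.2739 = 5.615 mg/L.
DO = C_s − D = 8.30 − 5.615 = 2.685 mg/L.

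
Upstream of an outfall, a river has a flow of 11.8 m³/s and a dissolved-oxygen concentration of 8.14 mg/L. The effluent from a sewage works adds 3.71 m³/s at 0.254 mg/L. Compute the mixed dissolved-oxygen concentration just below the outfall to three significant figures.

6.25 mg/L

Flow-weighted mixing: C = (Q_r C_r + Q_w C_w)/(Q_r + Q_w)
= (11.8×8.14 + 3.71×0.254)/(11.8 + 3.71) = 96.99/15.51 = 6.254 mg/L.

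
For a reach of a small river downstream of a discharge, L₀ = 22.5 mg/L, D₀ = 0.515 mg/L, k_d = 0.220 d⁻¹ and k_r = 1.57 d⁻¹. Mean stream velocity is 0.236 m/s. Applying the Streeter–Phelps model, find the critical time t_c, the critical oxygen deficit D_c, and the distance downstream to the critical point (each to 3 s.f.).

t_c ≈ 1.34 d; D_c ≈ 2.35 mg/L; x_c ≈ 27.4 km

t_c = [1/(k_r−k_d)] ln[(k_r/k_d)(1 − D₀(k_r−k_d)/(k_d L₀))]
= [1/(1.57−0.220)] ln[(1.57/0.220)(1 − 0.515×1.350/(0.220×22.5))]
= (1/1.350) ln[7.136 × 0.8595] = 0.7407 × ln(6.134) = 0.7407 × 1.814 = 1.344 d.
L(t_c) = L₀ e^(−k_d t_c) = 22.5 × 0.7441 = 16.74 mg/L, and at the critical point k_r D_c = k_d L, so D_c = (0.220/1.57) × 16.74 = 2.346 mg/L.
x_c = v t_c = 0.236 m/s × 1.344 d × 86400 s/d = 27400 m ≈ 27.4 km.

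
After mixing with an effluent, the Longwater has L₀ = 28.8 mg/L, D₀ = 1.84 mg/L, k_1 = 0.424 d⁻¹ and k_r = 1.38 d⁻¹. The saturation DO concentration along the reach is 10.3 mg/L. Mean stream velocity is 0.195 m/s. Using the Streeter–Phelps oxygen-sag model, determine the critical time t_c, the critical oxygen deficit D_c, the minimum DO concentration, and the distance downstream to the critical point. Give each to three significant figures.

With k_r/k_1 = 3.255 and 1 − D₀(k_r−k_1)/(k_1 L₀) = 0.8559,
t_c = ln(3.255 × 0.8559) / (1.38 − 0.424) = ln(2.786) / 0.9560 = 1.025/0.9560 = 1.072 d.
L(t_c) = L₀ e^(−k_1 t_c) = 28.8 × 0.6348 = 18.28 mg/L, and at the critical point k_r D_c = k_1 L, so D_c = (0.424/1.38) × 18.28 = 5.617 mg/L.
Minimum DO = C_s − D_c = 10.3 − 5.617 = 4.683 mg/L.
x_c = v t_c = 0.195 m/s × 1.072 d × 86400 s/d = 18060 m ≈ 18.1 km.

t_c ≈ 1.07 d; D_c ≈ 5.62 mg/L; min DO ≈ 4.68 mg/L; x_c ≈ 18.1 km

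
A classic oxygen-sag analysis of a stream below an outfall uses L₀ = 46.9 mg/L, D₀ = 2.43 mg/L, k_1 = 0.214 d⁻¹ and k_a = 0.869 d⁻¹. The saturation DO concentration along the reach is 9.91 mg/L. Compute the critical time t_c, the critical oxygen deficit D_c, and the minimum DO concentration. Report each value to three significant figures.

At the critical point dD/dt = 0, so k_1 L₀ e^(−k_1 t) = k_a D. Substituting D(t) from the Streeter–Phelps equation and solving for t gives
t_c = ln[(k_a/k_1)(1 − D₀(k_a−k_1)/(k_1 L₀))] / (k_a−k_1).
Here k_a−k_1 = 0.6550 d⁻¹ and 1 − D₀(k_a−k_1)/(k_1 L₀) = 1 − 2.43×0.6550/(0.214×46.9) = 0.8414, so
t_c = ln(4.061 × 0.8414) / 0.6550 = 1.229 / 0.6550 = 1.876 d.
D_c = (k_1/k_a) L₀ e^(−k_1 t_c) = (0.214/0.869) × 46.9 × e^(−0.214×1.876) = 0.2463 × 46.9 × 0.6694 = 7.731 mg/L.
Minimum DO = C_s − D_c = 9.91 − 7.731 = 2.179 mg/L.

t_c ≈ 1.88 d; D_c ≈ 7.73 mg/L; min DO ≈ 2.18 mg/L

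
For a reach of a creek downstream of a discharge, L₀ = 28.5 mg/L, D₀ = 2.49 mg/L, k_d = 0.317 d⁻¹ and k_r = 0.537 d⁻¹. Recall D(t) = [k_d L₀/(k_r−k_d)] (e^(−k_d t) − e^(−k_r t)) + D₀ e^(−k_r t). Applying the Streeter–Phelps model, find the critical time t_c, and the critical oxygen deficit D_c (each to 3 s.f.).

With k_r/k_d = 1.694 and 1 − D₀(k_r−k_d)/(k_d L₀) = 0.9394,
t_c = ln(1.694 × 0.9394) / (0.537 − 0.317) = ln(1.591) / 0.2200 = 0.4645/0.2200 = 2.112 d.
D_c = (k_d/k_r) L₀ e^(−k_d t_c) = (0.317/0.537) × 28.5 × e^(−0.317×2.112) = 0.5903 × 28.5 × 0.5120 = 8.614 mg/L.

t_c ≈ 2.11 d; D_c ≈ 8.61 mg/L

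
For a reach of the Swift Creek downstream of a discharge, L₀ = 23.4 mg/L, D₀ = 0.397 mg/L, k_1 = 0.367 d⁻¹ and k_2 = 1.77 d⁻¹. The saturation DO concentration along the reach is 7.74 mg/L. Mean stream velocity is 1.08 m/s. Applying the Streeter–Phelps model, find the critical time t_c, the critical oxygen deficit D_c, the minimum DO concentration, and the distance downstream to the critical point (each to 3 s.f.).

With k_2/k_1 = 4.823 and 1 − D₀(k_2−k_1)/(k_1 L₀) = 0.9351,
t_c = ln(4.823 × 0.9351) / (1.77 − 0.367) = ln(4.510) / 1.403 = 1.506/1.403 = 1.074 d.
D_c = (k_1/k_2) L₀ e^(−k_1 t_c) = (0.367/1.77) × 23.4 × e^(−0.367×1.074) = 0.2073 × 23.4 × 0.6743 = 3.272 mg/L.
Minimum DO = C_s − D_c = 7.74 − 3.272 = 4.468 mg/L.
x_c = v t_c = 1.08 m/s × 1.074 d × 86400 s/d = 100200 m ≈ 100 km.

t_c ≈ 1.07 d; D_c ≈ 3.27 mg/L; min DO ≈ 4.47 mg/L; x_c ≈ 100 km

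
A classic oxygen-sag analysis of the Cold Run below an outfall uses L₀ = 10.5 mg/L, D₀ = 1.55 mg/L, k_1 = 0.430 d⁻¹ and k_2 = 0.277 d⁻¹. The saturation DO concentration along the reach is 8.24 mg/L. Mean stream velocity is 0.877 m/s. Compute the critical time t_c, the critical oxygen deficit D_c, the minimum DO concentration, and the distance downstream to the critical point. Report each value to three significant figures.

t_c = [1/(k_2−k_1)] ln[(k_2/k_1)(1 − D₀(k_2−k_1)/(k_1 L₀))]
= [1/(0.277−0.430)] ln[(0.277/0.430)(1 − 1.55×-0.1530/(0.430×10.5))]
= (1/-0.1530) ln[0.6442 × 1.053] = -6.536 × ln(0.6780) = -6.536 × -0.3886 = 2.540 d.
L(t_c) = L₀ e^(−k_1 t_c) = 10.5 × 0.3355 = 3.523 mg/L, and at the critical point k_2 D_c = k_1 L, so D_c = (0.430/0.277) × 3.523 = 5.469 mg/L.
Minimum DO = C_s − D_c = 8.24 − 5.469 = 2.771 mg/L.
x_c = v t_c = 0.877 m/s × 2.540 d × 86400 s/d = 192400 m ≈ 192 km.

t_c ≈ 2.54 d; D_c ≈ 5.47 mg/L; min DO ≈ 2.77 mg/L; x_c ≈ 192 km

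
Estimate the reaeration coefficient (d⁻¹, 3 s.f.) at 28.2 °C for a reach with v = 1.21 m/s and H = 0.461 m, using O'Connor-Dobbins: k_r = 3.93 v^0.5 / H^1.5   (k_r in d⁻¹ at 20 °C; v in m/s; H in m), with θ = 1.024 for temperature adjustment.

k_r ≈ 16.8 d⁻¹

k_r(20) = 3.93 × 1.21^0.5 / 0.461^1.5 = 3.93 × 1.100 / 0.3130 = 13.81 d⁻¹.
k_r(28.2) = 13.81 × 1.024^(28.2−20) = 13.81 × 1.215 = 16.78 d⁻¹.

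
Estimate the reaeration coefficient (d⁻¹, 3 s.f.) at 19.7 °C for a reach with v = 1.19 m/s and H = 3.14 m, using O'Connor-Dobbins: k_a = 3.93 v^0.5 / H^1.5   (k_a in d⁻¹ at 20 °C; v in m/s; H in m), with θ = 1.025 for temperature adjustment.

k_a(20) = 3.93 × 1.19^0.5 / 3.14^1.5 = 3.93 × 1.091 / 5.564 = 0.7705 d⁻¹.
k_a(19.7) = 0.7705 × 1.025^(19.7−20) = 0.7705 × 0.9926 = 0.7648 d⁻¹.

k_a ≈ 0.765 d⁻¹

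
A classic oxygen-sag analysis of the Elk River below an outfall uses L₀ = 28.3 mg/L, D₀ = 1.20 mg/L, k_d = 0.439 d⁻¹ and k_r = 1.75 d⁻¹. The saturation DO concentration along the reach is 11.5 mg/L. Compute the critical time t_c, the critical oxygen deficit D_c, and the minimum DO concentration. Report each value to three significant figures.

t_c ≈ 0.952 d; D_c ≈ 4.68 mg/L; min DO ≈ 6.82 mg/L

With k_r/k_d = 3.986 and 1 − D₀(k_r−k_d)/(k_d L₀) = 0.8734,
t_c = ln(3.986 × 0.8734) / (1.75 − 0.439) = ln(3.482) / 1.311 = 1.247/1.311 = 0.9515 d.
L(t_c) = L₀ e^(−k_d t_c) = 28.3 × 0.6585 = 18.64 mg/L, and at the critical point k_r D_c = k_d L, so D_c = (0.439/1.75) × 18.64 = 4.675 mg/L.
Minimum DO = C_s − D_c = 11.5 − 4.675 = 6.825 mg/L.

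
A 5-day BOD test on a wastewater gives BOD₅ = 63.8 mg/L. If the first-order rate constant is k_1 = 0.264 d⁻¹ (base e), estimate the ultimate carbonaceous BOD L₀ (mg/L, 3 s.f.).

BOD₅ = L₀(1 − e^(−5k_1)) ⇒ L₀ = BOD₅ / (1 − e^(−5×0.264))
= 63.8 / (1 − 0.2671) = 63.8 / 0.7329 = 87.06 mg/L.

L₀ ≈ 87.1 mg/L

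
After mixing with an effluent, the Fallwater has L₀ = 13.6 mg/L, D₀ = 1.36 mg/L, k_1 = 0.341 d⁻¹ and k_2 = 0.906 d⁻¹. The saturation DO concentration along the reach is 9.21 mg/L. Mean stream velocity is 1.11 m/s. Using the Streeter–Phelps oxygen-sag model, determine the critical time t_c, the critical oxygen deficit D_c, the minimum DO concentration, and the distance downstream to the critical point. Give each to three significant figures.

At the critical point dD/dt = 0, so k_1 L₀ e^(−k_1 t) = k_2 D. Substituting D(t) from the Streeter–Phelps equation and solving for t gives
t_c = ln[(k_2/k_1)(1 − D₀(k_2−k_1)/(k_1 L₀))] / (k_2−k_1).
Here k_2−k_1 = 0.5650 d⁻¹ and 1 − D₀(k_2−k_1)/(k_1 L₀) = 1 − 1.36×0.5650/(0.341×13.6) = 0.8343, so
t_c = ln(2.657 × 0.8343) / 0.5650 = 0.7960 / 0.5650 = 1.409 d.
D_c = (k_1/k_2) L₀ e^(−k_1 t_c) = (0.341/0.906) × 13.6 × e^(−0.341×1.409) = 0.3764 × 13.6 × 0.6185 = 3.166 mg/L.
Minimum DO = C_s − D_c = 9.21 − 3.166 = 6.044 mg/L.
x_c = v t_c = 1.11 m/s × 1.409 d × 86400 s/d = 135100 m ≈ 135 km.

t_c ≈ 1.41 d; D_c ≈ 3.17 mg/L; min DO ≈ 6.04 mg/L; x_c ≈ 135 km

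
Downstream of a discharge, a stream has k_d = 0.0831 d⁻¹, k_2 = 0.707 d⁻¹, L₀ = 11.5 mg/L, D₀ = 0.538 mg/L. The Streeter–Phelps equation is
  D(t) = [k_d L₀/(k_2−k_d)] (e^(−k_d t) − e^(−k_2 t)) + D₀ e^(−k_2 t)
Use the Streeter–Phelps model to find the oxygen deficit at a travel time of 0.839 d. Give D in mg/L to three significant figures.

D ≈ 0.879 mg/L

k_d L₀/(k_2−k_d) = 0.0831×11.5/(0.707−0.0831) = 0.9556/0.6239 = 1.532 mg/L.
e^(−k_d t) = e^(−0.0831×0.8390) = 0.9327; e^(−k_2 t) = e^(−0.707×0.8390) = 0.5526.
D = 1.532 × (0.9327 − 0.5526) + 0.538 × 0.5526 = 0.5822 + 0.2973 = 0.8795 mg/L.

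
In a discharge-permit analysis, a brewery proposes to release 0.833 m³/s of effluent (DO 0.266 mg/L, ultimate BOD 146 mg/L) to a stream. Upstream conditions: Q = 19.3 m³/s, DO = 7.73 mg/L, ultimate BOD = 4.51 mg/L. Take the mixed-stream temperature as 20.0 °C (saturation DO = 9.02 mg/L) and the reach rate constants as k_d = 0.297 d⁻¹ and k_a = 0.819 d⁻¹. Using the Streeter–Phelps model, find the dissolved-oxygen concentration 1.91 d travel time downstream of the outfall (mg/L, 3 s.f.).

Mixed DO = (19.3×7.73 + 0.833×0.266)/(19.3+0.833) = 149.4/20.13 = 7.421 mg/L.
Mixed L₀ = (19.3×4.51 + 0.833×146)/(20.13) = 208.7/20.13 = 10.36 mg/L.
Initial deficit D₀ = C_s − DO₀ = 9.02 − 7.421 = 1.599 mg/L.
D(1.91) = [0.297×10.36/(0.819−0.297)](e^(−0.297×1.91) − e^(−0.819×1.91)) + 1.599 e^(−0.819×1.91)
= 5.897 × (0.5671 − 0.2092) + 1.599 × 0.2092 = 2.445 mg/L.
DO = 9.02 − 2.445 = 6.575 mg/L.

DO ≈ 6.58 mg/L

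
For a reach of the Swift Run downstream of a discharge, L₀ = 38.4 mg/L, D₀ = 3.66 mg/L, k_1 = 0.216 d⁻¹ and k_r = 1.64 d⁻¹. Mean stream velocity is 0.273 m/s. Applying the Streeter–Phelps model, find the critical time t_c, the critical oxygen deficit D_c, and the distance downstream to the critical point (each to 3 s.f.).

t_c ≈ 0.728 d; D_c ≈ 4.32 mg/L; x_c ≈ 17.2 km

At the critical point dD/dt = 0, so k_1 L₀ e^(−k_1 t) = k_r D. Substituting D(t) from the Streeter–Phelps equation and solving for t gives
t_c = ln[(k_r/k_1)(1 − D₀(k_r−k_1)/(k_1 L₀))] / (k_r−k_1).
Here k_r−k_1 = 1.424 d⁻¹ and 1 − D₀(k_r−k_1)/(k_1 L₀) = 1 − 3.66×1.424/(0.216×38.4) = 0.3716, so
t_c = ln(7.593 × 0.3716) / 1.424 = 1.037 / 1.424 = 0.7285 d.
D_c = (k_1/k_r) L₀ e^(−k_1 t_c) = (0.216/1.64) × 38.4 × e^(−0.216×0.7285) = 0.1317 × 38.4 × 0.8544 = 4.321 mg/L.
x_c = v t_c = 0.273 m/s × 0.7285 d × 86400 s/d = 17180 m ≈ 17.2 km.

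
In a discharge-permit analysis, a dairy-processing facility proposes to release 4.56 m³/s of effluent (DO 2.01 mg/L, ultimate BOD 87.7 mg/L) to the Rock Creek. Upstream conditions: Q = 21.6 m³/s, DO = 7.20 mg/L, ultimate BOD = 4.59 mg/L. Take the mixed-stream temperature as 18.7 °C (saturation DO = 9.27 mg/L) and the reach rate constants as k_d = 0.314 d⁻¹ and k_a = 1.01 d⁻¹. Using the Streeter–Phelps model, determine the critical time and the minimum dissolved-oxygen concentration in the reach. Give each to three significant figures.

Mixed DO = (21.6×7.20 + 4.56×2.01)/(21.6+4.56) = 164.7/26.16 = 6.295 mg/L.
Mixed L₀ = (21.6×4.59 + 4.56×87.7)/(26.16) = 499.1/26.16 = 19.08 mg/L.
Initial deficit D₀ = C_s − DO₀ = 9.27 − 6.295 = 2.975 mg/L.
t_c = (1/0.6960) ln[(1.01/0.314)(1 − 2.975×0.6960/(0.314×19.08))] = 1.437 × ln(2.105) = 1.069 d.
D_c = (0.314/1.01) × 19.08 × e^(−0.314×1.069) = 0.3109 × 19.08 × 0.7148 = 4.239 mg/L.
Minimum DO = 9.27 − 4.239 = 5.031 mg/L.

t_c ≈ 1.07 d; minimum DO ≈ 5.03 mg/L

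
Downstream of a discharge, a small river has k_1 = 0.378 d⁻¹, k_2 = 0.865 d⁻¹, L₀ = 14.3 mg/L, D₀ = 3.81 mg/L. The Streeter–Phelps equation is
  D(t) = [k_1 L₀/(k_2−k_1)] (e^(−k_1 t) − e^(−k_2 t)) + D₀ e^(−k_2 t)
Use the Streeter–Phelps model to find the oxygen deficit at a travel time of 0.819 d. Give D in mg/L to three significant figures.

D ≈ 4.55 mg/L

k_1 L₀/(k_2−k_1) = 0.378×14.3/(0.865−0.378) = 5.405/0.4870 = 11.10 mg/L.
e^(−k_1 t) = e^(−0.378×0.8190) = 0.7338; e^(−k_2 t) = e^(−0.865×0.8190) = 0.4924.
D = 11.10 × (0.7338 − 0.4924) + 3.81 × 0.4924 = 2.679 + 1.876 = 4.555 mg/L.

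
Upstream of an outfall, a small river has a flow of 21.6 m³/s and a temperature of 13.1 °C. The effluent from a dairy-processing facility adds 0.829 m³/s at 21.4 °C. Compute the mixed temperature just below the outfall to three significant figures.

Flow-weighted mixing: C = (Q_r C_r + Q_w C_w)/(Q_r + Q_w)
= (21.6×13.1 + 0.829×21.4)/(21.6 + 0.829) = 300.7/22.43 = 13.41 °C.

13.4 °C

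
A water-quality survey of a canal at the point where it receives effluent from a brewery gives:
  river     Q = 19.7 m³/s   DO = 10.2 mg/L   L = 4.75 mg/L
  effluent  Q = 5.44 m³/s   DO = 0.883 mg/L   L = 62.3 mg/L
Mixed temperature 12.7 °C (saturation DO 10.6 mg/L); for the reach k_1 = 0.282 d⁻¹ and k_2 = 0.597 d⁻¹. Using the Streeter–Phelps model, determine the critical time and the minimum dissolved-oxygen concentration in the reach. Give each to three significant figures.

t_c ≈ 1.84 d; minimum DO ≈ 5.76 mg/L

Mixed DO = (19.7×10.2 + 5.44×0.883)/(19.7+5.44) = 205.7/25.14 = 8.184 mg/L.
Mixed L₀ = (19.7×4.75 + 5.44×62.3)/(25.14) = 432.5/25.14 = 17.20 mg/L.
Initial deficit D₀ = C_s − DO₀ = 10.6 − 8.184 = 2.416 mg/L.
t_c = (1/0.3150) ln[(0.597/0.282)(1 − 2.416×0.3150/(0.282×17.20))] = 3.175 × ln(1.785) = 1.839 d.
D_c = (0.282/0.597) × 17.20 × e^(−0.282×1.839) = 0.4724 × 17.20 × 0.5953 = 4.838 mg/L.
Minimum DO = 10.6 − 4.838 = 5.762 mg/L.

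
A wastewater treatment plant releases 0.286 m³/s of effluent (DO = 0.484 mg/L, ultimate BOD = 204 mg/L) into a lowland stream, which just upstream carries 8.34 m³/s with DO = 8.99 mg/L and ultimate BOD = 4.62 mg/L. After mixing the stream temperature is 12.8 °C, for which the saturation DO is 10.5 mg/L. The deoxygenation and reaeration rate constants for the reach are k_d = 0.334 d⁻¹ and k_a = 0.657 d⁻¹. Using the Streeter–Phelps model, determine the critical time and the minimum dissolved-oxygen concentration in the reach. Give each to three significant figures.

Mixed DO = (8.34×8.99 + 0.286×0.484)/(8.34+0.286) = 75.12/8.626 = 8.708 mg/L.
Mixed L₀ = (8.34×4.62 + 0.286×204)/(8.626) = 96.87/8.626 = 11.23 mg/L.
Initial deficit D₀ = C_s − DO₀ = 10.5 − 8.708 = 1.792 mg/L.
t_c = (1/0.3230) ln[(0.657/0.334)(1 − 1.792×0.3230/(0.334×11.23))] = 3.096 × ln(1.664) = 1.576 d.
D_c = (0.334/0.657) × 11.23 × e^(−0.334×1.576) = 0.5084 × 11.23 × 0.5908 = 3.373 mg/L.
Minimum DO = 10.5 − 3.373 = 7.127 mg/L.

t_c ≈ 1.58 d; minimum DO ≈ 7.13 mg/L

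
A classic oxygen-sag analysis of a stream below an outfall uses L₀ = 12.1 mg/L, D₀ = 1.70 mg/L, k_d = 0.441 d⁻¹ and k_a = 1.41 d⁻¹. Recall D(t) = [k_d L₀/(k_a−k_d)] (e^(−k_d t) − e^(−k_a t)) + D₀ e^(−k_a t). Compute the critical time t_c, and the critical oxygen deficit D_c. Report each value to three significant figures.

With k_a/k_d = 3.197 and 1 − D₀(k_a−k_d)/(k_d L₀) = 0.6913,
t_c = ln(3.197 × 0.6913) / (1.41 − 0.441) = ln(2.210) / 0.9690 = 0.7931/0.9690 = 0.8185 d.
D_c = (k_d/k_a) L₀ e^(−k_d t_c) = (0.441/1.41) × 12.1 × e^(−0.441×0.8185) = 0.3128 × 12.1 × 0.6970 = 2.638 mg/L.

t_c ≈ 0.818 d; D_c ≈ 2.64 mg/L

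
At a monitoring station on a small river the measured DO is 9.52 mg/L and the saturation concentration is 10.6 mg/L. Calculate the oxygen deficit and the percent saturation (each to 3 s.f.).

D = C_s − C = 10.6 − 9.52 = 1.08 mg/L.
% saturation = 9.52/10.6 × 100 = 89.8 %.

D ≈ 1.08 mg/L; 89.8 % saturation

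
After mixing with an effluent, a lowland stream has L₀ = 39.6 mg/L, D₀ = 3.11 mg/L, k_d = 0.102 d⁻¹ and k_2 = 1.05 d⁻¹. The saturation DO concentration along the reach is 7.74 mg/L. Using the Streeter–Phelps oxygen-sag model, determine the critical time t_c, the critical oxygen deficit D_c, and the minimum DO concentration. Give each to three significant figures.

t_c = [1/(k_2−k_d)] ln[(k_2/k_d)(1 − D₀(k_2−k_d)/(k_d L₀))]
= [1/(1.05−0.102)] ln[(1.05/0.102)(1 − 3.11×0.9480/(0.102×39.6))]
= (1/0.9480) ln[10.29 × 0.2701] = 1.055 × ln(2.780) = 1.055 × 1.023 = 1.079 d.
L(t_c) = L₀ e^(−k_d t_c) = 39.6 × 0.8958 = 35.47 mg/L, and at the critical point k_2 D_c = k_d L, so D_c = (0.102/1.05) × 35.47 = 3.446 mg/L.
Minimum DO = C_s − D_c = 7.74 − 3.446 = 4.294 mg/L.

t_c ≈ 1.08 d; D_c ≈ 3.45 mg/L; min DO ≈ 4.29 mg/L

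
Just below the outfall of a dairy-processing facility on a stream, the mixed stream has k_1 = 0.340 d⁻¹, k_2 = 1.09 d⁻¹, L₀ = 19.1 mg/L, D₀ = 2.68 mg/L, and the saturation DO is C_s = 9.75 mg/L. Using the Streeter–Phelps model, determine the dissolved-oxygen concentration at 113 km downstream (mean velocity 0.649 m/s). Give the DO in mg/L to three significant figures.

Travel time t = x/v = 113 km / (0.649 m/s) = 113000 m / 0.649 m/s = 174100 s = 2.015 d.
k_1 L₀/(k_2−k_1) = 0.340×19.1/(1.09−0.340) = 6.494/0.7500 = 8.659 mg/L.
e^(−k_1 t) = e^(−0.340×2.015) = 0.5040; e^(−k_2 t) = e^(−1.09×2.015) = 0.1112.
D = 8.659 × (0.5040 − 0.1112) + 2.68 × 0.1112 = 3.401 + 0.2980 = 3.699 mg/L.
DO = C_s − D = 9.75 − 3.699 = 6.051 mg/L.

DO ≈ 6.05 mg/L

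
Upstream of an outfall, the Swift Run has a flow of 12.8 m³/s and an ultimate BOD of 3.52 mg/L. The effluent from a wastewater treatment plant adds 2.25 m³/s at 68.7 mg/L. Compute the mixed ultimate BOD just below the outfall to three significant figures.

Flow-weighted mixing: C = (Q_r C_r + Q_w C_w)/(Q_r + Q_w)
= (12.8×3.52 + 2.25×68.7)/(12.8 + 2.25) = 199.6/15.05 = 13.26 mg/L.

13.3 mg/L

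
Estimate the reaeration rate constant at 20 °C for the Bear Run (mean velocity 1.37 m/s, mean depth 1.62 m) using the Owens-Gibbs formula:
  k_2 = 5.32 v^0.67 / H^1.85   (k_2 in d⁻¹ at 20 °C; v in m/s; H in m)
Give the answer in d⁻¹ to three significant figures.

k_2 = 5.32 × 1.37^0.67 / 1.62^1.85 = 5.32 × 1.235 / 2.441 = 2.691 d⁻¹.

k_2 ≈ 2.69 d⁻¹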